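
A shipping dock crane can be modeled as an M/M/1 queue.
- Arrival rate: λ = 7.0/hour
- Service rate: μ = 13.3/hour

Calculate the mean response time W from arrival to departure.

First, compute utilization: ρ = λ/μ = 7.0/13.3 = 0.5263
For M/M/1: W = 1/(μ-λ)
W = 1/(13.3-7.0) = 1/6.30
W = 0.1587 hours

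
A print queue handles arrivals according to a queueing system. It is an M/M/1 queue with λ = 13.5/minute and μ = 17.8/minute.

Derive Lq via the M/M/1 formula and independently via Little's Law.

Method 1 (direct): Lq = λ²/(μ(μ-λ)) = 182.25/(17.8 × 4.30) = 2.3811

Method 2 (Little's Law):
W = 1/(μ-λ) = 1/4.30 = 0.23256
Wq = W - 1/μ = 0.23256 - 0.056180 = 0.17638
Lq = λWq = 13.5 × 0.17638 = 2.3811 ✔ (matches Method 1)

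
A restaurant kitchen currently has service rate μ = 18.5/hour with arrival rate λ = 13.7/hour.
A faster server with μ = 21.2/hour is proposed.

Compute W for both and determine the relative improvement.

System 1: ρ₁ = 13.7/18.5 = 0.7405, W₁ = 1/(18.5-13.7) = 0.20833
System 2: ρ₂ = 13.7/21.2 = 0.6462, W₂ = 1/(21.2-13.7) = 0.13333
Improvement: (W₁-W₂)/W₁ = (0.20833-0.13333)/0.20833 = 36.00%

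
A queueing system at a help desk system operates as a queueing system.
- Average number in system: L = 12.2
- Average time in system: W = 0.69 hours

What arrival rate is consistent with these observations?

Little's Law: L = λW, so λ = L/W
λ = 12.2/0.69 = 17.6812 tickets/hour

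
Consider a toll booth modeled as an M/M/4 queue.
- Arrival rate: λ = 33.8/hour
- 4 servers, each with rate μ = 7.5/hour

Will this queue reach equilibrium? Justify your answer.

Stability requires ρ = λ/(cμ) < 1
ρ = 33.8/(4 × 7.5) = 33.8/30.00 = 1.1267
Since 1.1267 ≥ 1, the system is UNSTABLE.
Need c > λ/μ = 33.8/7.5 = 4.51.
Minimum servers needed: c = 5.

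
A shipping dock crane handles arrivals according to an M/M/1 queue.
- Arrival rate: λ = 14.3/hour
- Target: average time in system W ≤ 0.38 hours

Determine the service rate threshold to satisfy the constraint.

For M/M/1: W = 1/(μ-λ)
Need W ≤ 0.38, so 1/(μ-λ) ≤ 0.38
μ - λ ≥ 1/0.38 = 2.6316
μ ≥ 14.3 + 2.6316 = 16.9316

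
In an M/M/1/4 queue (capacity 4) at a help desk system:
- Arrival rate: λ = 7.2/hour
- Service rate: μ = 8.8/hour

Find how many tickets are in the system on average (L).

ρ = λ/μ = 7.2/8.8 = 0.81818
P₀ = (1-ρ)/(1-ρ^(K+1)) = (1-0.81818)/(1-0.81818^5) = 0.18182/0.63336 = 0.2871
P_K = P₀×ρ^K = 0.2871 × 0.81818^4 = 0.2871 × 0.4481 = 0.1286
L = ρ[1 - (K+1)ρ^K + Kρ^(K+1)] / [(1-ρ)(1-ρ^(K+1))]
L = 0.81818 × (1 - 5×0.448121 + 4×0.366644) / ((1 - 0.81818) × (1 - 0.366644)) = 1.6055 tickets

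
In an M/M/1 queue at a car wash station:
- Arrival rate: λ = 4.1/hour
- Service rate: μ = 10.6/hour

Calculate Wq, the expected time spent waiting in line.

First, compute utilization: ρ = λ/μ = 4.1/10.6 = 0.3868
For M/M/1: Wq = λ/(μ(μ-λ))
Wq = 4.1/(10.6 × (10.6-4.1))
Wq = 4.1/(10.6 × 6.50)
Wq = 0.05951 hours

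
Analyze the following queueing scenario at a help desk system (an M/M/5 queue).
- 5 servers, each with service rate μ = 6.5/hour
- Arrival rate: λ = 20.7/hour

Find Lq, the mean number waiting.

Traffic intensity: ρ = λ/(cμ) = 20.7/(5×6.5) = 0.6369
Since ρ = 0.6369 < 1, system is stable.
Offered load a = λ/μ = cρ = 20.7/6.5 = 3.1846
P₀ = [ Σₙ₌₀^4 aⁿ/n! + a^5/(5!(1-ρ)) ]⁻¹
Σ = a^0/0! + a^1/1! + a^2/2! + a^3/3! + a^4/4! = 1.0000 + 3.1846 + 5.0709 + 5.3829 + 4.2857 = 18.9241
a^5/(5!(1-ρ)) = 327.5555/(120 × 0.36308) = 7.5180
P₀ = 1/(18.9241 + 7.5180) = 0.03782
Lq = P₀·a^5·ρ / (5!(1-ρ)²) = 0.037818 × 327.5555 × 0.63692 / (120 × 0.13182) = 0.4988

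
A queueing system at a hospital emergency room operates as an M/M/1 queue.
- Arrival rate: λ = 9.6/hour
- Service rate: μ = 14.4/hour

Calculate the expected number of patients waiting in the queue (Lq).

ρ = λ/μ = 9.6/14.4 = 0.6667
For M/M/1: Lq = λ²/(μ(μ-λ))
Lq = 92.16/(14.4 × 4.80)
Lq = 1.3333 patients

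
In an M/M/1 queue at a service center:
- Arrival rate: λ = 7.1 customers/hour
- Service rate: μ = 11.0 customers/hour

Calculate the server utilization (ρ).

Server utilization: ρ = λ/μ
ρ = 7.1/11.0 = 0.6455
The server is busy 64.55% of the time.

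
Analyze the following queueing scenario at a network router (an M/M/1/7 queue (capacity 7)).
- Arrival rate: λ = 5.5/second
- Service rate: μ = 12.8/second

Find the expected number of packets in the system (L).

ρ = λ/μ = 5.5/12.8 = 0.42969
P₀ = (1-ρ)/(1-ρ^(K+1)) = (1-0.42969)/(1-0.42969^8) = 0.5703/0.9988 = 0.5710
P_K = P₀×ρ^K = 0.5710 × 0.42969^7 = 0.5710 × 0.002704 = 0.001544
L = ρ[1 - (K+1)ρ^K + Kρ^(K+1)] / [(1-ρ)(1-ρ^(K+1))]
L = 0.42969 × (1 - 8×0.002704 + 7×0.001162) / ((1 - 0.42969) × (1 - 0.001162)) = 0.7441 packets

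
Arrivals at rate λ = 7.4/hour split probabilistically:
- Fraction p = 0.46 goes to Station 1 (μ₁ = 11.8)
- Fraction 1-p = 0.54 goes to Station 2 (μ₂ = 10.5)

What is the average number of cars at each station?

Effective rates: λ₁ = 7.4×0.46 = 3.404, λ₂ = 7.4×0.54 = 3.996
Station 1: ρ₁ = 3.404/11.8 = 0.28847, L₁ = ρ₁/(1-ρ₁) = 0.28847/(1-0.28847) = 0.4054
Station 2: ρ₂ = 3.996/10.5 = 0.38057, L₂ = ρ₂/(1-ρ₂) = 0.38057/(1-0.38057) = 0.6144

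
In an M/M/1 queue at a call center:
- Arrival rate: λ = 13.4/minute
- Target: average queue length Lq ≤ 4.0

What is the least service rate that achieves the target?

For M/M/1: Lq = λ²/(μ(μ-λ))
Need Lq ≤ 4.0, i.e. μ(μ-λ) ≥ λ²/4.0
μ² - 13.4μ - 179.56/4.0 ≥ 0  →  μ² - 13.4μ - 44.8900 ≥ 0
Quadratic formula (positive root): μ = [λ + √(λ² + 4×44.8900)]/2
Discriminant: 179.56 + 4×44.8900 = 359.1200, √359.1200 = 18.95046
μ ≥ (13.4 + 18.95046)/2 = 16.1752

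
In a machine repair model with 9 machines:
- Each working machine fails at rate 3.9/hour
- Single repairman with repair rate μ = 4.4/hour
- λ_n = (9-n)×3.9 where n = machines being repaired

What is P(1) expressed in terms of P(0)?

P(1)/P(0) = ∏_{i=0}^{1-1} λ_i/μ_{i+1}
= (9-0)×3.9/4.4
= 7.9773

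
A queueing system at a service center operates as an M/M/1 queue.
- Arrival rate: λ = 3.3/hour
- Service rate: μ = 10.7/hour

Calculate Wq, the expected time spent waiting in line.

First, compute utilization: ρ = λ/μ = 3.3/10.7 = 0.3084
For M/M/1: Wq = λ/(μ(μ-λ))
Wq = 3.3/(10.7 × (10.7-3.3))
Wq = 3.3/(10.7 × 7.40)
Wq = 0.04168 hours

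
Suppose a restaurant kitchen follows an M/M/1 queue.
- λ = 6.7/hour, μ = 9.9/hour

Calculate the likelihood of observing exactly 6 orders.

ρ = λ/μ = 6.7/9.9 = 0.6768
P(n) = (1-ρ)ρⁿ
P(6) = (1-0.6768) × 0.6768^6
P(6) = 0.3232 × 0.09611
P(6) = 0.03106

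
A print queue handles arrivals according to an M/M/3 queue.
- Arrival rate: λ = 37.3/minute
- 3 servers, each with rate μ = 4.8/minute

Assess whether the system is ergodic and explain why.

Stability requires ρ = λ/(cμ) < 1
ρ = 37.3/(3 × 4.8) = 37.3/14.40 = 2.5903
Since 2.5903 ≥ 1, the system is UNSTABLE.
Need c > λ/μ = 37.3/4.8 = 7.77.
Minimum servers needed: c = 8.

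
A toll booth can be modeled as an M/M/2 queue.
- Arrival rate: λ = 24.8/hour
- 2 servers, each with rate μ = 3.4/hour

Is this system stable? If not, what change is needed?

Stability requires ρ = λ/(cμ) < 1
ρ = 24.8/(2 × 3.4) = 24.8/6.80 = 3.6471
Since 3.6471 ≥ 1, the system is UNSTABLE.
Need c > λ/μ = 24.8/3.4 = 7.29.
Minimum servers needed: c = 8.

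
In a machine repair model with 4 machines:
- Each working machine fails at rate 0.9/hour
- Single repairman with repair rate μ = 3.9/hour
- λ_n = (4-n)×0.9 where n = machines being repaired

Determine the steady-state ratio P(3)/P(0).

P(3)/P(0) = ∏_{i=0}^{3-1} λ_i/μ_{i+1}
= (4-0)×0.9/3.9 × (4-1)×0.9/3.9 × (4-2)×0.9/3.9
= 0.2949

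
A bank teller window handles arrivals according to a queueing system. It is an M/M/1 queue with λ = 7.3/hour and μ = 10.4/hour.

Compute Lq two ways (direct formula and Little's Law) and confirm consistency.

Method 1 (direct): Lq = λ²/(μ(μ-λ)) = 53.29/(10.4 × 3.10) = 1.6529

Method 2 (Little's Law):
W = 1/(μ-λ) = 1/3.10 = 0.32258
Wq = W - 1/μ = 0.32258 - 0.096154 = 0.22643
Lq = λWq = 7.3 × 0.22643 = 1.6529 ✔ (matches Method 1)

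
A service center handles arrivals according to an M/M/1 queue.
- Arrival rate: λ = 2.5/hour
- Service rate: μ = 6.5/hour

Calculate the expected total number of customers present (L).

ρ = λ/μ = 2.5/6.5 = 0.3846
For M/M/1: L = λ/(μ-λ)
L = 2.5/(6.5-2.5) = 2.5/4.00
L = 0.6250 customers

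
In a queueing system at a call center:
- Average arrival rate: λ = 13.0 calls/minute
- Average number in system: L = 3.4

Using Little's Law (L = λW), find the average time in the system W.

Little's Law: L = λW, so W = L/λ
W = 3.4/13.0 = 0.2615 minutes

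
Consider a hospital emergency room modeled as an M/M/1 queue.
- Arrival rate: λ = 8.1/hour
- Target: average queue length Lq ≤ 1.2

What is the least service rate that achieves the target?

For M/M/1: Lq = λ²/(μ(μ-λ))
Need Lq ≤ 1.2, i.e. μ(μ-λ) ≥ λ²/1.2
μ² - 8.1μ - 65.61/1.2 ≥ 0  →  μ² - 8.1μ - 54.6750 ≥ 0
Quadratic formula (positive root): μ = [λ + √(λ² + 4×54.6750)]/2
Discriminant: 65.61 + 4×54.6750 = 284.3100, √284.3100 = 16.86149
μ ≥ (8.1 + 16.86149)/2 = 12.4807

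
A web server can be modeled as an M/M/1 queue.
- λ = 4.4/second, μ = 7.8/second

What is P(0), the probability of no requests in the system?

ρ = λ/μ = 4.4/7.8 = 0.5641
P(0) = 1 - ρ = 1 - 0.5641 = 0.4359
The server is idle 43.59% of the time.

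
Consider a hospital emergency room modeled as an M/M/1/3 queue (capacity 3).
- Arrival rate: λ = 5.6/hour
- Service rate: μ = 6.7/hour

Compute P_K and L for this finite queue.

ρ = λ/μ = 5.6/6.7 = 0.8358
P₀ = (1-ρ)/(1-ρ^(K+1)) = (1-0.8358)/(1-0.8358^4) = 0.1642/0.5120 = 0.3207
P_K = P₀×ρ^K = 0.32070 × 0.8358^3 = 0.32070 × 0.58386 = 0.1872
Blocking probability P_3 = 0.1872 (18.72%)
L = ρ[1 - (K+1)ρ^K + Kρ^(K+1)] / [(1-ρ)(1-ρ^(K+1))]
L = 0.8358 × (1 - 4×0.58386 + 3×0.48799) / ((1 - 0.8358) × (1 - 0.48799)) = 1.2778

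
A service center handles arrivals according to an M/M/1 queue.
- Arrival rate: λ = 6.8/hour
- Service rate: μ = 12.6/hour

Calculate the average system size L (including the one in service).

ρ = λ/μ = 6.8/12.6 = 0.5397
For M/M/1: L = λ/(μ-λ)
L = 6.8/(12.6-6.8) = 6.8/5.80
L = 1.1724 customers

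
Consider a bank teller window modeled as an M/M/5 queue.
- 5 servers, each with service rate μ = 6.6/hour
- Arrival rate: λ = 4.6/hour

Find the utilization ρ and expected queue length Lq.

Traffic intensity: ρ = λ/(cμ) = 4.6/(5×6.6) = 0.1394
Since ρ = 0.1394 < 1, system is stable.
Offered load a = λ/μ = cρ = 4.6/6.6 = 0.6970
P₀ = [ Σₙ₌₀^4 aⁿ/n! + a^5/(5!(1-ρ)) ]⁻¹
Σ = a^0/0! + a^1/1! + a^2/2! + a^3/3! + a^4/4! = 1.0000 + 0.69697 + 0.24288 + 0.056427 + 0.0098321 = 2.0061
a^5/(5!(1-ρ)) = 0.1645/(120 × 0.8606) = 0.001593
P₀ = 1/(2.0061 + 0.001593) = 0.4981
Lq = P₀·a^5·ρ / (5!(1-ρ)²) = 0.4981 × 0.1645 × 0.1394 / (120 × 0.7406) = 0.0001285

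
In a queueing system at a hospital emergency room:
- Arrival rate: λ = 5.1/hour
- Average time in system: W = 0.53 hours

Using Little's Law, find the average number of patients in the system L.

Little's Law: L = λW
L = 5.1 × 0.53 = 2.7030 patients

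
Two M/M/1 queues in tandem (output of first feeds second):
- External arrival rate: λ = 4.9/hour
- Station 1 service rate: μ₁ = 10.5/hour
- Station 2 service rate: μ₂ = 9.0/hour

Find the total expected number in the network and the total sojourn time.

By Jackson's theorem, each station behaves as independent M/M/1.
Station 1: ρ₁ = 4.9/10.5 = 0.4667, L₁ = ρ₁/(1-ρ₁) = λ/(μ₁-λ) = 4.9/5.60 = 0.8750
Station 2: ρ₂ = 4.9/9.0 = 0.5444, L₂ = ρ₂/(1-ρ₂) = λ/(μ₂-λ) = 4.9/4.10 = 1.1951
Total: L = L₁ + L₂ = 0.8750 + 1.1951 = 2.0701
W = L/λ = 2.0701/4.9 = 0.4225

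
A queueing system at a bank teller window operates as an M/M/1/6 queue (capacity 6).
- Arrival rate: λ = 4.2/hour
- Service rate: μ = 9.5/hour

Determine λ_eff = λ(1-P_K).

ρ = λ/μ = 4.2/9.5 = 0.44211
P₀ = (1-ρ)/(1-ρ^(K+1)) = (1-0.44211)/(1-0.44211^7) = 0.5579/0.9967 = 0.5597
P_K = P₀×ρ^K = 0.5597 × 0.44211^6 = 0.5597 × 0.007468 = 0.004180
λ_eff = λ(1-P_K) = 4.2 × (1 - 0.004180) = 4.2 × 0.9958 = 4.1824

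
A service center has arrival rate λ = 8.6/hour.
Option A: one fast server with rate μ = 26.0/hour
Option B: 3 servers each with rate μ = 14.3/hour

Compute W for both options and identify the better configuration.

Option A: single server μ = 26.0 (M/M/1)
  ρ_A = 8.6/26.0 = 0.3308
  W_A = 1/(μ-λ) = 1/(26.0-8.6) = 1/17.40 = 0.05747

Option B: 3 servers μ = 14.3 (M/M/3)
  ρ_B = λ/(cμ) = 8.6/(3×14.3) = 0.2005
  Offered load a = λ/μ = cρ = 8.6/14.3 = 0.6014
  P₀ = [ Σₙ₌₀^2 aⁿ/n! + a^3/(3!(1-ρ)) ]⁻¹
  Σ = a^0/0! + a^1/1! + a^2/2! = 1.0000 + 0.6014 + 0.1808 = 1.7822
  a^3/(3!(1-ρ)) = 0.2175/(6 × 0.7995) = 0.04534
  P₀ = 1/(1.7822 + 0.04534) = 0.5472
  Lq = P₀·a^3·ρ / (3!(1-ρ)²) = 0.5472 × 0.2175 × 0.2005 / (6 × 0.6393) = 0.006221
  Wq_B = Lq/λ = 0.0062205/8.6 = 0.0007233
  W_B = Wq_B + 1/μ = 0.0007233 + 0.06993 = 0.07065

Since W_A = 0.05747 < W_B = 0.07065, Option A (single fast server) has the shorter time in system.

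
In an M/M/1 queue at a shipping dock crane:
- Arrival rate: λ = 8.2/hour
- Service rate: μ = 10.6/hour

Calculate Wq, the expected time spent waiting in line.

First, compute utilization: ρ = λ/μ = 8.2/10.6 = 0.7736
For M/M/1: Wq = λ/(μ(μ-λ))
Wq = 8.2/(10.6 × (10.6-8.2))
Wq = 8.2/(10.6 × 2.40)
Wq = 0.3223 hours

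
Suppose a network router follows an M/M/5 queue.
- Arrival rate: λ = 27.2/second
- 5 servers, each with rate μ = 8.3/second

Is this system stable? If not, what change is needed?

Stability requires ρ = λ/(cμ) < 1
ρ = 27.2/(5 × 8.3) = 27.2/41.50 = 0.6554
Since 0.6554 < 1, the system is STABLE.
The servers are busy 65.54% of the time.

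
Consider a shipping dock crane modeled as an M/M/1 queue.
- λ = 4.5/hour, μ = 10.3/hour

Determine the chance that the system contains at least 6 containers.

ρ = λ/μ = 4.5/10.3 = 0.43689
P(N ≥ n) = ρⁿ
P(N ≥ 6) = 0.43689^6
P(N ≥ 6) = 0.006954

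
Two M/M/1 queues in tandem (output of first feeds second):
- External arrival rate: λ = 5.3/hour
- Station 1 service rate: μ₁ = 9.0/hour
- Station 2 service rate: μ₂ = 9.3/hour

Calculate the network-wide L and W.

By Jackson's theorem, each station behaves as independent M/M/1.
Station 1: ρ₁ = 5.3/9.0 = 0.5889, L₁ = ρ₁/(1-ρ₁) = λ/(μ₁-λ) = 5.3/3.70 = 1.4324
Station 2: ρ₂ = 5.3/9.3 = 0.5699, L₂ = ρ₂/(1-ρ₂) = λ/(μ₂-λ) = 5.3/4.00 = 1.3250
Total: L = L₁ + L₂ = 1.4324 + 1.3250 = 2.7574
W = L/λ = 2.7574/5.3 = 0.5203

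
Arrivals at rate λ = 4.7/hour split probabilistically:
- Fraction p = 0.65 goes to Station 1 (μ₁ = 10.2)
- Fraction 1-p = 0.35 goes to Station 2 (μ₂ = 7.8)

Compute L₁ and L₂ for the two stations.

Effective rates: λ₁ = 4.7×0.65 = 3.055, λ₂ = 4.7×0.35 = 1.645
Station 1: ρ₁ = 3.055/10.2 = 0.2995, L₁ = ρ₁/(1-ρ₁) = 0.2995/(1-0.2995) = 0.4276
Station 2: ρ₂ = 1.645/7.8 = 0.2109, L₂ = ρ₂/(1-ρ₂) = 0.2109/(1-0.2109) = 0.2673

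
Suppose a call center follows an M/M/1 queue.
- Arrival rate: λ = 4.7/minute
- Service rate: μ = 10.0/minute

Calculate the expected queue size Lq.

ρ = λ/μ = 4.7/10.0 = 0.4700
For M/M/1: Lq = λ²/(μ(μ-λ))
Lq = 22.09/(10.0 × 5.30)
Lq = 0.4168 calls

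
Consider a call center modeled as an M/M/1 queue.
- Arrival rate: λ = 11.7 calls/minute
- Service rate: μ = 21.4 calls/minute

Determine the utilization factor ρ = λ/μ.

Server utilization: ρ = λ/μ
ρ = 11.7/21.4 = 0.5467
The server is busy 54.67% of the time.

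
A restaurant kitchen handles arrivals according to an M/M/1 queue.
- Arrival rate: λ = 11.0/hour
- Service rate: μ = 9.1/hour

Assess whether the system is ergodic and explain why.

Stability requires ρ = λ/(cμ) < 1
ρ = 11.0/(1 × 9.1) = 11.0/9.10 = 1.2088
Since 1.2088 ≥ 1, the system is UNSTABLE.
Queue grows without bound. Need μ > λ = 11.0.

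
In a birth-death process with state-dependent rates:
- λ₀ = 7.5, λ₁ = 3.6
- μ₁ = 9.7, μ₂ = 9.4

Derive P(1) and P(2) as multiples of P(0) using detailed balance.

Balance equations:
State 0: λ₀P₀ = μ₁P₁ → P₁ = (λ₀/μ₁)P₀ = (7.5/9.7)P₀ = 0.7732P₀
State 1: P₂ = (λ₀λ₁)/(μ₁μ₂)P₀ = (7.5×3.6)/(9.7×9.4)P₀ = 0.2961P₀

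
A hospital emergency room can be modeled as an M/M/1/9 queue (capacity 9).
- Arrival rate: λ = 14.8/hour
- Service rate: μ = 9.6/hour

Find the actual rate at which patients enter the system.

ρ = λ/μ = 14.8/9.6 = 1.541667
P₀ = (1-ρ)/(1-ρ^(K+1)) = (1-1.541667)/(1-1.541667^10) = -0.5417/-74.8413 = 0.007238
P_K = P₀×ρ^K = 0.0072375 × 1.541667^9 = 0.0072375 × 49.1943 = 0.3560
λ_eff = λ(1-P_K) = 14.8 × (1 - 0.35605) = 14.8 × 0.64395 = 9.5305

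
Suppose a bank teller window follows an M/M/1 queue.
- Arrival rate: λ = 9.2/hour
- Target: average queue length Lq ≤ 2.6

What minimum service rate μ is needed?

For M/M/1: Lq = λ²/(μ(μ-λ))
Need Lq ≤ 2.6, i.e. μ(μ-λ) ≥ λ²/2.6
μ² - 9.2μ - 84.64/2.6 ≥ 0  →  μ² - 9.2μ - 32.55385 ≥ 0
Quadratic formula (positive root): μ = [λ + √(λ² + 4×32.55385)]/2
Discriminant: 84.64 + 4×32.55385 = 214.8554, √214.8554 = 14.6579
μ ≥ (9.2 + 14.6579)/2 = 11.9290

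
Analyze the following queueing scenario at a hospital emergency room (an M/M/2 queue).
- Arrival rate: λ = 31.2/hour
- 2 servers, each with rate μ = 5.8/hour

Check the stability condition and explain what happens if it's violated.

Stability requires ρ = λ/(cμ) < 1
ρ = 31.2/(2 × 5.8) = 31.2/11.60 = 2.6897
Since 2.6897 ≥ 1, the system is UNSTABLE.
Need c > λ/μ = 31.2/5.8 = 5.38.
Minimum servers needed: c = 6.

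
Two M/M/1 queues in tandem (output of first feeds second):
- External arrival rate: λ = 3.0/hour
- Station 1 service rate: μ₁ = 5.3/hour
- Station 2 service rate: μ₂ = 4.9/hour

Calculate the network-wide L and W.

By Jackson's theorem, each station behaves as independent M/M/1.
Station 1: ρ₁ = 3.0/5.3 = 0.5660, L₁ = ρ₁/(1-ρ₁) = λ/(μ₁-λ) = 3.0/2.30 = 1.30435
Station 2: ρ₂ = 3.0/4.9 = 0.6122, L₂ = ρ₂/(1-ρ₂) = λ/(μ₂-λ) = 3.0/1.90 = 1.57895
Total: L = L₁ + L₂ = 1.30435 + 1.57895 = 2.8833
W = L/λ = 2.8833/3.0 = 0.9611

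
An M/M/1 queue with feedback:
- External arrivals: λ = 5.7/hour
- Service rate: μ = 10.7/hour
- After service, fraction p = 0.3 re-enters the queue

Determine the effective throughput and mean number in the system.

Effective arrival rate: λ_eff = λ/(1-p) = 5.7/(1-0.3) = 5.7/0.70 = 8.14286
ρ = λ_eff/μ = 8.14286/10.7 = 0.761015
L = ρ/(1-ρ) = 0.761015/(1-0.761015) = 3.1844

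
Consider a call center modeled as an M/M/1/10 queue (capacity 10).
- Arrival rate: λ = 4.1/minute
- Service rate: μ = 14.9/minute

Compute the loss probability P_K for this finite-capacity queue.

ρ = λ/μ = 4.1/14.9 = 0.27517
P₀ = (1-ρ)/(1-ρ^(K+1)) = (1-0.27517)/(1-0.27517^11) = 0.7248/1.0000 = 0.7248
P_K = P₀×ρ^K = 0.7248 × 0.27517^10 = 0.7248 × 0.000002489 = 0.000001804
Blocking probability = 0.0001804%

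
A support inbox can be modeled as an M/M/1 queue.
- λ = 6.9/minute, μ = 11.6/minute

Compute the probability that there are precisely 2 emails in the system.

ρ = λ/μ = 6.9/11.6 = 0.5948
P(n) = (1-ρ)ρⁿ
P(2) = (1-0.5948) × 0.5948^2
P(2) = 0.4052 × 0.3538
P(2) = 0.1434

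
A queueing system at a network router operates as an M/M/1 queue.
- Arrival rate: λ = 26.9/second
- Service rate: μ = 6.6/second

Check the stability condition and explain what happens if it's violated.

Stability requires ρ = λ/(cμ) < 1
ρ = 26.9/(1 × 6.6) = 26.9/6.60 = 4.0758
Since 4.0758 ≥ 1, the system is UNSTABLE.
Queue grows without bound. Need μ > λ = 26.9.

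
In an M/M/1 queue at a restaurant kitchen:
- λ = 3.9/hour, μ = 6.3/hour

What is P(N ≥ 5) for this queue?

ρ = λ/μ = 3.9/6.3 = 0.61905
P(N ≥ n) = ρⁿ
P(N ≥ 5) = 0.61905^5
P(N ≥ 5) = 0.09091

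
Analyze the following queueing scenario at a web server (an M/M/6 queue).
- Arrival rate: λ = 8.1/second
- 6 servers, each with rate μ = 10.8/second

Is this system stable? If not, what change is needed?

Stability requires ρ = λ/(cμ) < 1
ρ = 8.1/(6 × 10.8) = 8.1/64.80 = 0.1250
Since 0.1250 < 1, the system is STABLE.
The servers are busy 12.50% of the time.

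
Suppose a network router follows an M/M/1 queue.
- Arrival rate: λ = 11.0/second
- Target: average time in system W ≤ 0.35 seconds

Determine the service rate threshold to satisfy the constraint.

For M/M/1: W = 1/(μ-λ)
Need W ≤ 0.35, so 1/(μ-λ) ≤ 0.35
μ - λ ≥ 1/0.35 = 2.8571
μ ≥ 11.0 + 2.8571 = 13.8571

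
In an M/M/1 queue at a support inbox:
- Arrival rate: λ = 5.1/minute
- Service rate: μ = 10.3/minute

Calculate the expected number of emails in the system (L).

ρ = λ/μ = 5.1/10.3 = 0.4951
For M/M/1: L = λ/(μ-λ)
L = 5.1/(10.3-5.1) = 5.1/5.20
L = 0.9808 emails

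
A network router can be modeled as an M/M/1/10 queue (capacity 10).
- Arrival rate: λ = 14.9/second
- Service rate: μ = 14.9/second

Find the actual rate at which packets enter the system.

ρ = λ/μ = 14.9/14.9 = 1 exactly.
With ρ = 1 the usual (1-ρ)/(1-ρ^(K+1)) form is 0/0; instead every state 0..K is equally likely.
P₀ = 1/(K+1) = 1/11 = 0.09091
P_K = P₀×ρ^K = P₀ = 0.09091
λ_eff = λ(1-P_K) = 14.9 × (1 - 0.090909) = 14.9 × 0.909091 = 13.5455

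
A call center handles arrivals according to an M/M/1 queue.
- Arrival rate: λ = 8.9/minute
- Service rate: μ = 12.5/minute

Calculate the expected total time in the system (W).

First, compute utilization: ρ = λ/μ = 8.9/12.5 = 0.7120
For M/M/1: W = 1/(μ-λ)
W = 1/(12.5-8.9) = 1/3.60
W = 0.2778 minutes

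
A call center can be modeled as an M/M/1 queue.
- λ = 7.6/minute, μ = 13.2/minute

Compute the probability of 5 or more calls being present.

ρ = λ/μ = 7.6/13.2 = 0.57576
P(N ≥ n) = ρⁿ
P(N ≥ 5) = 0.57576^5
P(N ≥ 5) = 0.06327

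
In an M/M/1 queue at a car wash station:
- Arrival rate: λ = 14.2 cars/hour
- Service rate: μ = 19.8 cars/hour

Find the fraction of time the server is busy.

Server utilization: ρ = λ/μ
ρ = 14.2/19.8 = 0.7172
The server is busy 71.72% of the time.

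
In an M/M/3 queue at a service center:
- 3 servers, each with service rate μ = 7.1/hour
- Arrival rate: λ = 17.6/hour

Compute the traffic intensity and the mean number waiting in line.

Traffic intensity: ρ = λ/(cμ) = 17.6/(3×7.1) = 0.8263
Since ρ = 0.8263 < 1, system is stable.
Offered load a = λ/μ = cρ = 17.6/7.1 = 2.4789
P₀ = [ Σₙ₌₀^2 aⁿ/n! + a^3/(3!(1-ρ)) ]⁻¹
Σ = a^0/0! + a^1/1! + a^2/2! = 1.0000 + 2.4789 + 3.0724 = 6.5513
a^3/(3!(1-ρ)) = 15.2322/(6 × 0.173709) = 14.6147
P₀ = 1/(6.5513 + 14.6147) = 0.04725
Lq = P₀·a^3·ρ / (3!(1-ρ)²) = 0.047246 × 15.2322 × 0.82629 / (6 × 0.030175) = 3.2844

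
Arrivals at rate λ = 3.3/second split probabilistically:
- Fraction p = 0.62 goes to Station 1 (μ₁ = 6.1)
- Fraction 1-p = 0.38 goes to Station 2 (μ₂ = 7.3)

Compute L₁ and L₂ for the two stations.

Effective rates: λ₁ = 3.3×0.62 = 2.046, λ₂ = 3.3×0.38 = 1.254
Station 1: ρ₁ = 2.046/6.1 = 0.3354, L₁ = ρ₁/(1-ρ₁) = 0.3354/(1-0.3354) = 0.5047
Station 2: ρ₂ = 1.254/7.3 = 0.1718, L₂ = ρ₂/(1-ρ₂) = 0.1718/(1-0.1718) = 0.2074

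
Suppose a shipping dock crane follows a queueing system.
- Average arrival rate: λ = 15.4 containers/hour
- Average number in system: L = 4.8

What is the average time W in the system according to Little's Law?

Little's Law: L = λW, so W = L/λ
W = 4.8/15.4 = 0.3117 hours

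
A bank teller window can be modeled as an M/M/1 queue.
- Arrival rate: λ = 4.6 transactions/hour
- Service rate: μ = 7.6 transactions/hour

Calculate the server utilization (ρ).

Server utilization: ρ = λ/μ
ρ = 4.6/7.6 = 0.6053
The server is busy 60.53% of the time.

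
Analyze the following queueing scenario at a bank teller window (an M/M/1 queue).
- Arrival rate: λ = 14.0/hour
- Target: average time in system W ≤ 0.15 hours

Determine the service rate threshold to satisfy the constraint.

For M/M/1: W = 1/(μ-λ)
Need W ≤ 0.15, so 1/(μ-λ) ≤ 0.15
μ - λ ≥ 1/0.15 = 6.6667
μ ≥ 14.0 + 6.6667 = 20.6667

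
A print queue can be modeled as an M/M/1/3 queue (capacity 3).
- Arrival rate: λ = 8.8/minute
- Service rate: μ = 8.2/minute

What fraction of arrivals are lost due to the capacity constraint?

ρ = λ/μ = 8.8/8.2 = 1.07317
P₀ = (1-ρ)/(1-ρ^(K+1)) = (1-1.07317)/(1-1.07317^4) = -0.07317/-0.3264 = 0.2242
P_K = P₀×ρ^K = 0.2242 × 1.07317^3 = 0.2242 × 1.2360 = 0.2771
Blocking probability = 27.71%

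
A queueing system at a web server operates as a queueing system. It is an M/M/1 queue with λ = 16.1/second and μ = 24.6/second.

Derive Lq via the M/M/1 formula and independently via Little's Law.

Method 1 (direct): Lq = λ²/(μ(μ-λ)) = 259.21/(24.6 × 8.50) = 1.2396

Method 2 (Little's Law):
W = 1/(μ-λ) = 1/8.50 = 0.1176471
Wq = W - 1/μ = 0.1176471 - 0.04065041 = 0.0769967
Lq = λWq = 16.1 × 0.0769967 = 1.2396 ✔ (matches Method 1)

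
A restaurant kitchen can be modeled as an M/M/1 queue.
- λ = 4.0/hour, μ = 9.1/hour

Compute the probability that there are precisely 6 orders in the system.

ρ = λ/μ = 4.0/9.1 = 0.43956
P(n) = (1-ρ)ρⁿ
P(6) = (1-0.43956) × 0.43956^6
P(6) = 0.5604 × 0.007213
P(6) = 0.004042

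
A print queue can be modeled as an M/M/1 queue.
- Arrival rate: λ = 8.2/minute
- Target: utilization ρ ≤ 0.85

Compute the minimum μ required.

ρ = λ/μ, so μ = λ/ρ
μ ≥ 8.2/0.85 = 9.6471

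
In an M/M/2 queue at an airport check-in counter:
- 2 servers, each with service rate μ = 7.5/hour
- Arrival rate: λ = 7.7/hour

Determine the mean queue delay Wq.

Traffic intensity: ρ = λ/(cμ) = 7.7/(2×7.5) = 0.5133
Since ρ = 0.5133 < 1, system is stable.
Offered load a = λ/μ = cρ = 7.7/7.5 = 1.0267
P₀ = [ Σₙ₌₀^1 aⁿ/n! + a^2/(2!(1-ρ)) ]⁻¹
Σ = a^0/0! + a^1/1! = 1.0000 + 1.0267 = 2.0267
a^2/(2!(1-ρ)) = 1.0540/(2 × 0.48667) = 1.0829
P₀ = 1/(2.0267 + 1.0829) = 0.3216
Lq = P₀·a^2·ρ / (2!(1-ρ)²) = 0.32159 × 1.0540 × 0.51333 / (2 × 0.23684) = 0.3673
Wq = Lq/λ = 0.36733/7.7 = 0.04771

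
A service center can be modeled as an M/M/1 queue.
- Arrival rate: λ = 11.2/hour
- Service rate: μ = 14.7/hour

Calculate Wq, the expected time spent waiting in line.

First, compute utilization: ρ = λ/μ = 11.2/14.7 = 0.7619
For M/M/1: Wq = λ/(μ(μ-λ))
Wq = 11.2/(14.7 × (14.7-11.2))
Wq = 11.2/(14.7 × 3.50)
Wq = 0.2177 hours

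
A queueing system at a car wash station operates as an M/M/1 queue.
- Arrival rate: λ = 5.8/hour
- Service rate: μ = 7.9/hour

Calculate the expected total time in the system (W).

First, compute utilization: ρ = λ/μ = 5.8/7.9 = 0.7342
For M/M/1: W = 1/(μ-λ)
W = 1/(7.9-5.8) = 1/2.10
W = 0.4762 hours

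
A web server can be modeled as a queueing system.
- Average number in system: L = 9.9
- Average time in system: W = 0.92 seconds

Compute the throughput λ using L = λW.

Little's Law: L = λW, so λ = L/W
λ = 9.9/0.92 = 10.7609 requests/second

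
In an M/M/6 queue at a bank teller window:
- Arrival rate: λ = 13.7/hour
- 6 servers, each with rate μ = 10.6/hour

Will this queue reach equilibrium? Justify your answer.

Stability requires ρ = λ/(cμ) < 1
ρ = 13.7/(6 × 10.6) = 13.7/63.60 = 0.2154
Since 0.2154 < 1, the system is STABLE.
The servers are busy 21.54% of the time.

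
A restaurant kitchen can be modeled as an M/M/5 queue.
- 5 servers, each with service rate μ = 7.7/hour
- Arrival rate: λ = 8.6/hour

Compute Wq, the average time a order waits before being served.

Traffic intensity: ρ = λ/(cμ) = 8.6/(5×7.7) = 0.2234
Since ρ = 0.2234 < 1, system is stable.
Offered load a = λ/μ = cρ = 8.6/7.7 = 1.1169
P₀ = [ Σₙ₌₀^4 aⁿ/n! + a^5/(5!(1-ρ)) ]⁻¹
Σ = a^0/0! + a^1/1! + a^2/2! + a^3/3! + a^4/4! = 1.0000 + 1.1169 + 0.6237 + 0.2322 + 0.06484 = 3.0376
a^5/(5!(1-ρ)) = 1.7380/(120 × 0.7766) = 0.01865
P₀ = 1/(3.0376 + 0.01865) = 0.3272
Lq = P₀·a^5·ρ / (5!(1-ρ)²) = 0.3272 × 1.7380 × 0.2234 / (120 × 0.6031) = 0.001755
Wq = Lq/λ = 0.001755/8.6 = 0.0002041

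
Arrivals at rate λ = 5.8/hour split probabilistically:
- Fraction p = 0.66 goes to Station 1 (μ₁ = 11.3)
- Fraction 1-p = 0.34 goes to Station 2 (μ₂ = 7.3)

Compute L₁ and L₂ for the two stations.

Effective rates: λ₁ = 5.8×0.66 = 3.828, λ₂ = 5.8×0.34 = 1.972
Station 1: ρ₁ = 3.828/11.3 = 0.33876, L₁ = ρ₁/(1-ρ₁) = 0.33876/(1-0.33876) = 0.5123
Station 2: ρ₂ = 1.972/7.3 = 0.2701, L₂ = ρ₂/(1-ρ₂) = 0.2701/(1-0.2701) = 0.3701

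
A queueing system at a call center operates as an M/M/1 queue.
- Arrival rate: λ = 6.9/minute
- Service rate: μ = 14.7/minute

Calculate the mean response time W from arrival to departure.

First, compute utilization: ρ = λ/μ = 6.9/14.7 = 0.4694
For M/M/1: W = 1/(μ-λ)
W = 1/(14.7-6.9) = 1/7.80
W = 0.1282 minutes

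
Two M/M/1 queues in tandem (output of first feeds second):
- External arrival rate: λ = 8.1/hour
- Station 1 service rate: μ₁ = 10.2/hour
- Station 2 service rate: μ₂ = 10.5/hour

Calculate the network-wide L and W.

By Jackson's theorem, each station behaves as independent M/M/1.
Station 1: ρ₁ = 8.1/10.2 = 0.7941, L₁ = ρ₁/(1-ρ₁) = λ/(μ₁-λ) = 8.1/2.10 = 3.8571
Station 2: ρ₂ = 8.1/10.5 = 0.7714, L₂ = ρ₂/(1-ρ₂) = λ/(μ₂-λ) = 8.1/2.40 = 3.3750
Total: L = L₁ + L₂ = 3.8571 + 3.3750 = 7.2321
W = L/λ = 7.2321/8.1 = 0.8929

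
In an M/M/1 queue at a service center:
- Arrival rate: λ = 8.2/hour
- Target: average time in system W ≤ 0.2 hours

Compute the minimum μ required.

For M/M/1: W = 1/(μ-λ)
Need W ≤ 0.2, so 1/(μ-λ) ≤ 0.2
μ - λ ≥ 1/0.2 = 5.0000
μ ≥ 8.2 + 5.0000 = 13.2000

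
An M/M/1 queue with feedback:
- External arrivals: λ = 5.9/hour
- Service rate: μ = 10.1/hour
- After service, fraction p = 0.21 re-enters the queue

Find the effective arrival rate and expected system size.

Effective arrival rate: λ_eff = λ/(1-p) = 5.9/(1-0.21) = 5.9/0.79 = 7.46835
ρ = λ_eff/μ = 7.46835/10.1 = 0.73944
L = ρ/(1-ρ) = 0.73944/(1-0.73944) = 2.8379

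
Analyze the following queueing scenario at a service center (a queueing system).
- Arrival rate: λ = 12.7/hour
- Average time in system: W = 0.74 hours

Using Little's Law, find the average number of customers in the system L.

Little's Law: L = λW
L = 12.7 × 0.74 = 9.3980 customers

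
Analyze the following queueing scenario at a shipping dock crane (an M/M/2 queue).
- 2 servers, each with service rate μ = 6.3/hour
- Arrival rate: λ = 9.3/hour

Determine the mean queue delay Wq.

Traffic intensity: ρ = λ/(cμ) = 9.3/(2×6.3) = 0.7381
Since ρ = 0.7381 < 1, system is stable.
Offered load a = λ/μ = cρ = 9.3/6.3 = 1.4762
P₀ = [ Σₙ₌₀^1 aⁿ/n! + a^2/(2!(1-ρ)) ]⁻¹
Σ = a^0/0! + a^1/1! = 1.0000 + 1.4762 = 2.4762
a^2/(2!(1-ρ)) = 2.1791/(2 × 0.2619) = 4.1602
P₀ = 1/(2.4762 + 4.1602) = 0.1507
Lq = P₀·a^2·ρ / (2!(1-ρ)²) = 0.15068 × 2.1791 × 0.73810 / (2 × 0.068594) = 1.7666
Wq = Lq/λ = 1.7666/9.3 = 0.1900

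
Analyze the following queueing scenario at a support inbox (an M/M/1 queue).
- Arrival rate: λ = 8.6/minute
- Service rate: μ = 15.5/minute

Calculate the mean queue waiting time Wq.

First, compute utilization: ρ = λ/μ = 8.6/15.5 = 0.5548
For M/M/1: Wq = λ/(μ(μ-λ))
Wq = 8.6/(15.5 × (15.5-8.6))
Wq = 8.6/(15.5 × 6.90)
Wq = 0.08041 minutes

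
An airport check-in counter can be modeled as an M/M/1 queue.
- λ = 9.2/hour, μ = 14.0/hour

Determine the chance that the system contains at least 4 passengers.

ρ = λ/μ = 9.2/14.0 = 0.65714
P(N ≥ n) = ρⁿ
P(N ≥ 4) = 0.65714^4
P(N ≥ 4) = 0.1865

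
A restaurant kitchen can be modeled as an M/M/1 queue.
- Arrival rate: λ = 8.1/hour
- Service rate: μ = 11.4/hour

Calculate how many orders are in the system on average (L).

ρ = λ/μ = 8.1/11.4 = 0.7105
For M/M/1: L = λ/(μ-λ)
L = 8.1/(11.4-8.1) = 8.1/3.30
L = 2.4545 orders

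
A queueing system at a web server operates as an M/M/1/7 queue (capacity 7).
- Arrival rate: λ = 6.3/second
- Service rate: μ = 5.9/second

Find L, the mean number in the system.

ρ = λ/μ = 6.3/5.9 = 1.0678
P₀ = (1-ρ)/(1-ρ^(K+1)) = (1-1.0678)/(1-1.0678^8) = -0.067800/-0.69013 = 0.09824
P_K = P₀×ρ^K = 0.09824 × 1.0678^7 = 0.09824 × 1.5828 = 0.1555
L = ρ[1 - (K+1)ρ^K + Kρ^(K+1)] / [(1-ρ)(1-ρ^(K+1))]
L = 1.0678 × (1 - 8×1.5828123 + 7×1.6901270) / ((1 - 1.0678) × (1 - 1.6901270)) = 3.8428 requests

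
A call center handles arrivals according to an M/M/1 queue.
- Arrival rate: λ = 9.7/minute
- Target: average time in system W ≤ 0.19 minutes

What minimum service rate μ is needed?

For M/M/1: W = 1/(μ-λ)
Need W ≤ 0.19, so 1/(μ-λ) ≤ 0.19
μ - λ ≥ 1/0.19 = 5.2632
μ ≥ 9.7 + 5.2632 = 14.9632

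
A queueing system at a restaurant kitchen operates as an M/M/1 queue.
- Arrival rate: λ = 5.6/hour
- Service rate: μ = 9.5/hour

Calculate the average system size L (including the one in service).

ρ = λ/μ = 5.6/9.5 = 0.5895
For M/M/1: L = λ/(μ-λ)
L = 5.6/(9.5-5.6) = 5.6/3.90
L = 1.4359 orders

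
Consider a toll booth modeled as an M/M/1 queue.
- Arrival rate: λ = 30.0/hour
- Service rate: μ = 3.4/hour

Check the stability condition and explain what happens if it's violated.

Stability requires ρ = λ/(cμ) < 1
ρ = 30.0/(1 × 3.4) = 30.0/3.40 = 8.8235
Since 8.8235 ≥ 1, the system is UNSTABLE.
Queue grows without bound. Need μ > λ = 30.0.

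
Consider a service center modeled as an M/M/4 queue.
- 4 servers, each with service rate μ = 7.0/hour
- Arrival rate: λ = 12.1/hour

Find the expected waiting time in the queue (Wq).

Traffic intensity: ρ = λ/(cμ) = 12.1/(4×7.0) = 0.4321
Since ρ = 0.4321 < 1, system is stable.
Offered load a = λ/μ = cρ = 12.1/7.0 = 1.7286
P₀ = [ Σₙ₌₀^3 aⁿ/n! + a^4/(4!(1-ρ)) ]⁻¹
Σ = a^0/0! + a^1/1! + a^2/2! + a^3/3! = 1.0000 + 1.7286 + 1.4940 + 0.8608 = 5.0834
a^4/(4!(1-ρ)) = 8.9279/(24 × 0.56786) = 0.6551
P₀ = 1/(5.0834 + 0.6551) = 0.1743
Lq = P₀·a^4·ρ / (4!(1-ρ)²) = 0.1743 × 8.9279 × 0.4321 / (24 × 0.3225) = 0.08687
Wq = Lq/λ = 0.086874/12.1 = 0.007180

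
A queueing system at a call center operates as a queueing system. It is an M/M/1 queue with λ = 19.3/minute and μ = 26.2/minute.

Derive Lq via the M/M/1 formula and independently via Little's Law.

Method 1 (direct): Lq = λ²/(μ(μ-λ)) = 372.49/(26.2 × 6.90) = 2.0605

Method 2 (Little's Law):
W = 1/(μ-λ) = 1/6.90 = 0.14493
Wq = W - 1/μ = 0.14493 - 0.038168 = 0.10676
Lq = λWq = 19.3 × 0.10676 = 2.0605 ✔ (matches Method 1)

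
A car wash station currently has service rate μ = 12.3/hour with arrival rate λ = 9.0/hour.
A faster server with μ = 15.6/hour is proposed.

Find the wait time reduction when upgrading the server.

System 1: ρ₁ = 9.0/12.3 = 0.7317, W₁ = 1/(12.3-9.0) = 0.3030
System 2: ρ₂ = 9.0/15.6 = 0.5769, W₂ = 1/(15.6-9.0) = 0.1515
Improvement: (W₁-W₂)/W₁ = (0.3030-0.1515)/0.3030 = 50.00%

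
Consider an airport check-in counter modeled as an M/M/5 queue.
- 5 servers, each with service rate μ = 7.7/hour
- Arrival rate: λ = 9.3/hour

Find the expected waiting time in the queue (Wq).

Traffic intensity: ρ = λ/(cμ) = 9.3/(5×7.7) = 0.2416
Since ρ = 0.2416 < 1, system is stable.
Offered load a = λ/μ = cρ = 9.3/7.7 = 1.2078
P₀ = [ Σₙ₌₀^4 aⁿ/n! + a^5/(5!(1-ρ)) ]⁻¹
Σ = a^0/0! + a^1/1! + a^2/2! + a^3/3! + a^4/4! = 1.0000 + 1.2078 + 0.7294 + 0.2936 + 0.08867 = 3.3195
a^5/(5!(1-ρ)) = 2.5702/(120 × 0.7584) = 0.02824
P₀ = 1/(3.3195 + 0.02824) = 0.2987
Lq = P₀·a^5·ρ / (5!(1-ρ)²) = 0.2987 × 2.5702 × 0.2416 / (120 × 0.5752) = 0.002687
Wq = Lq/λ = 0.002687/9.3 = 0.0002889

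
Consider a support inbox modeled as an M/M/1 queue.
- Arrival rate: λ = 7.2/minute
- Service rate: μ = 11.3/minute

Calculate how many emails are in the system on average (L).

ρ = λ/μ = 7.2/11.3 = 0.6372
For M/M/1: L = λ/(μ-λ)
L = 7.2/(11.3-7.2) = 7.2/4.10
L = 1.7561 emails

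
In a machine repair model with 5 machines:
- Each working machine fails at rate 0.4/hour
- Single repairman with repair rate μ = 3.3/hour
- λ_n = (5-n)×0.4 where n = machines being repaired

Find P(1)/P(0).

P(1)/P(0) = ∏_{i=0}^{1-1} λ_i/μ_{i+1}
= (5-0)×0.4/3.3
= 0.6061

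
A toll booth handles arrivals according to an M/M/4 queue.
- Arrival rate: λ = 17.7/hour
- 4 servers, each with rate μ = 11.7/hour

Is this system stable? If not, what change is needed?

Stability requires ρ = λ/(cμ) < 1
ρ = 17.7/(4 × 11.7) = 17.7/46.80 = 0.3782
Since 0.3782 < 1, the system is STABLE.
The servers are busy 37.82% of the time.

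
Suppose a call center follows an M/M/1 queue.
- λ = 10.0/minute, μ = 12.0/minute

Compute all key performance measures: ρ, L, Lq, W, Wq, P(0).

Step 1: ρ = λ/μ = 10.0/12.0 = 0.8333
Step 2: L = λ/(μ-λ) = 10.0/2.00 = 5.0000
Step 3: Lq = λ²/(μ(μ-λ)) = 100.00/(12.0×2.00) = 4.1667
Step 4: W = 1/(μ-λ) = 1/2.00 = 0.5000
Step 5: Wq = λ/(μ(μ-λ)) = 10.0/(12.0×2.00) = 0.4167
Step 6: P(0) = 1-ρ = 0.1667
Verify: L = λW = 10.0×0.5000 = 5.0000 ✔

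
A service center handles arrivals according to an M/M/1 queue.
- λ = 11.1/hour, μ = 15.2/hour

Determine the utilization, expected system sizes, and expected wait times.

Step 1: ρ = λ/μ = 11.1/15.2 = 0.7303
Step 2: L = λ/(μ-λ) = 11.1/4.10 = 2.7073
Step 3: Lq = λ²/(μ(μ-λ)) = 123.21/(15.2×4.10) = 1.9771
Step 4: W = 1/(μ-λ) = 1/4.10 = 0.2439
Step 5: Wq = λ/(μ(μ-λ)) = 11.1/(15.2×4.10) = 0.1781
Step 6: P(0) = 1-ρ = 0.2697
Verify: L = λW = 11.1×0.2439 = 2.7073 ✔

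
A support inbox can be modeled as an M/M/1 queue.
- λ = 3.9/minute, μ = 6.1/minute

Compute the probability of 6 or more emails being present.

ρ = λ/μ = 3.9/6.1 = 0.63934
P(N ≥ n) = ρⁿ
P(N ≥ 6) = 0.63934^6
P(N ≥ 6) = 0.06830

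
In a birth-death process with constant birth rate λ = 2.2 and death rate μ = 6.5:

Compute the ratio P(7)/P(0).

For constant rates: P(n)/P(0) = (λ/μ)^n
P(7)/P(0) = (2.2/6.5)^7 = 0.33846^7 = 0.0005088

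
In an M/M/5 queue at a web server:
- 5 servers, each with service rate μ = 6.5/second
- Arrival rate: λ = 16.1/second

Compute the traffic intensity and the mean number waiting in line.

Traffic intensity: ρ = λ/(cμ) = 16.1/(5×6.5) = 0.4954
Since ρ = 0.4954 < 1, system is stable.
Offered load a = λ/μ = cρ = 16.1/6.5 = 2.4769
P₀ = [ Σₙ₌₀^4 aⁿ/n! + a^5/(5!(1-ρ)) ]⁻¹
Σ = a^0/0! + a^1/1! + a^2/2! + a^3/3! + a^4/4! = 1.0000 + 2.4769 + 3.0676 + 2.5327 + 1.5683 = 10.6455
a^5/(5!(1-ρ)) = 93.2315/(120 × 0.50462) = 1.5396
P₀ = 1/(10.6455 + 1.5396) = 0.08207
Lq = P₀·a^5·ρ / (5!(1-ρ)²) = 0.082067 × 93.2315 × 0.49538 / (120 × 0.25464) = 0.1240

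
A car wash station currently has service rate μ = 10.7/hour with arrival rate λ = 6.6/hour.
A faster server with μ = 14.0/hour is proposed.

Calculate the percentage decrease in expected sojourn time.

System 1: ρ₁ = 6.6/10.7 = 0.6168, W₁ = 1/(10.7-6.6) = 0.24390
System 2: ρ₂ = 6.6/14.0 = 0.4714, W₂ = 1/(14.0-6.6) = 0.13514
Improvement: (W₁-W₂)/W₁ = (0.24390-0.13514)/0.24390 = 44.59%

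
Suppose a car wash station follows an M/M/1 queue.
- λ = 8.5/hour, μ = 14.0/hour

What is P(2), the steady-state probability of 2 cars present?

ρ = λ/μ = 8.5/14.0 = 0.6071
P(n) = (1-ρ)ρⁿ
P(2) = (1-0.6071) × 0.6071^2
P(2) = 0.3929 × 0.3686
P(2) = 0.1448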